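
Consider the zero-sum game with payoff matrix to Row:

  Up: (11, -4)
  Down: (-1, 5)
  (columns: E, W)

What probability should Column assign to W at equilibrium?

4/7

Row minima: Up → -4, Down → -1; maximin = -1.
Column maxima: E → 11, W → 5; minimax = 5.
-1 ≠ 5, so there is no saddle point; optimal play is mixed.
Let Row play Up with probability p. Expected payoff against E: 11p + (-1)(1−p) = 12p − 1; against W: (-4)p + 5(1−p) = −9p + 5.
Setting these equal: 12p − 1 = −9p + 5 ⇒ 21p = 6 ⇒ p = 2/7, and the value is (12)·(2/7) − 1 = 17/7.
For Column: with q = P(E), equating Up's and Down's payoffs gives 15q − 4 = −6q + 5 ⇒ q = 3/7.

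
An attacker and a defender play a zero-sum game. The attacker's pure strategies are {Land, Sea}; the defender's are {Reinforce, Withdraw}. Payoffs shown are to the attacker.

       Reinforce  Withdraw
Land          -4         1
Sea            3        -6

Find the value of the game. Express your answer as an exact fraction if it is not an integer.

Row minima: Land → -4, Sea → -6; maximin = -4.
Column maxima: Reinforce → 3, Withdraw → 1; minimax = 1.
-4 ≠ 1, so there is no saddle point; optimal play is mixed.
Let the attacker play Land with probability p. Expected payoff against Reinforce: (-4)p + 3(1−p) = −7p + 3; against Withdraw: 1p + (-6)(1−p) = 7p − 6.
Setting these equal: −7p + 3 = 7p − 6 ⇒ −14p = -9 ⇒ p = 9/14, and the value is (-7)·(9/14) + 3 = -3/2.
For the defender: with q = P(Reinforce), equating Land's and Sea's payoffs gives −5q + 1 = 9q − 6 ⇒ q = 1/2.

-3/2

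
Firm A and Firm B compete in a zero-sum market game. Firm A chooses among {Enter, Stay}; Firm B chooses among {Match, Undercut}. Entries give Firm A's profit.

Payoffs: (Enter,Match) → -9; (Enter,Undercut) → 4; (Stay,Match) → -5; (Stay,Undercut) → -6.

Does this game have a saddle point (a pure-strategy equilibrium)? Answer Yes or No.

No

Row minima: Enter → -9, Stay → -6; maximin = -6.
Column maxima: Match → -5, Undercut → 4; minimax = -5.
-6 ≠ -5, so no pure-strategy equilibrium exists.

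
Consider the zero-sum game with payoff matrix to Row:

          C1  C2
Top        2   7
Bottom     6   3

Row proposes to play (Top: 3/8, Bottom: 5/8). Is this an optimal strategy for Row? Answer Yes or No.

Yes

Against C1 this mix gives (3/8)·2 + (5/8)·6 = 9/2.
Against C2 this mix gives (3/8)·7 + (5/8)·3 = 9/2.
All of Column's active replies (C1, C2) yield 9/2, and no column does worse for Row. The mix makes Column indifferent and guarantees 9/2, so it is optimal.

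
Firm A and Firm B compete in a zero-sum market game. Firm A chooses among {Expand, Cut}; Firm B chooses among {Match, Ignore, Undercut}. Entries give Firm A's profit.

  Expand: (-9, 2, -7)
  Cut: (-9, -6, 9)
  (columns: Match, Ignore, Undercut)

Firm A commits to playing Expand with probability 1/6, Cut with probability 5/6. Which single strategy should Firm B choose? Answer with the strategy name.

If Firm B plays Match, Firm A's expected payoff is (1/6)·(-9) + (5/6)·(-9) = -9.
If Firm B plays Ignore, Firm A's expected payoff is (1/6)·2 + (5/6)·(-6) = -14/3.
If Firm B plays Undercut, Firm A's expected payoff is (1/6)·(-7) + (5/6)·9 = 19/3.
Firm B minimizes Firm A's payoff; the smallest is -9, so the best response is Match.

Match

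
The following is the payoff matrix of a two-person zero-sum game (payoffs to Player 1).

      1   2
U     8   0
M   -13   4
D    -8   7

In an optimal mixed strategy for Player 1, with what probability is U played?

Row minima: U → 0, M → -13, D → -8; maximin = 0.
Column maxima: 1 → 8, 2 → 7; minimax = 7.
0 ≠ 7, so there is no saddle point; optimal play is mixed.
M is strictly dominated by D, so Player 1 never plays it.
On the remaining 2×2 (U, D vs 1, 2):
Let Player 1 play U with probability p. Expected payoff against 1: 8p + (-8)(1−p) = 16p − 8; against 2: 0p + 7(1−p) = −7p + 7.
Setting these equal: 16p − 8 = −7p + 7 ⇒ 23p = 15 ⇒ p = 15/23, and the value is (16)·(15/23) − 8 = 56/23.
For Player 2: with q = P(1), equating U's and D's payoffs gives 8q = −15q + 7 ⇒ q = 7/23.

15/23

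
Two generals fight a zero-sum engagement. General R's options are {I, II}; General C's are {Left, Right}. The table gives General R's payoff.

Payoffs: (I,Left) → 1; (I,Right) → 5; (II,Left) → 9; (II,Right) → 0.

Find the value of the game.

45/13

Row minima: I → 1, II → 0; maximin = 1.
Column maxima: Left → 9, Right → 5; minimax = 5.
1 ≠ 5, so there is no saddle point; optimal play is mixed.
Let General R play I with probability p. Expected payoff against Left: 1p + 9(1−p) = −8p + 9; against Right: 5p + 0(1−p) = 5p.
Setting these equal: −8p + 9 = 5p ⇒ −13p = -9 ⇒ p = 9/13, and the value is (-8)·(9/13) + 9 = 45/13.
For General C: with q = P(Left), equating I's and II's payoffs gives −4q + 5 = 9q ⇒ q = 5/13.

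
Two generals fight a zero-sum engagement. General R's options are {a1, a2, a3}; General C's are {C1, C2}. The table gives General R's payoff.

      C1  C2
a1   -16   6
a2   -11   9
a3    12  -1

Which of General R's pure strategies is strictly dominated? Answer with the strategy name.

a1

a2 gives a strictly higher payoff than a1 against every column: -11 > -16, 9 > 6.
So a1 is strictly dominated and General R never plays it.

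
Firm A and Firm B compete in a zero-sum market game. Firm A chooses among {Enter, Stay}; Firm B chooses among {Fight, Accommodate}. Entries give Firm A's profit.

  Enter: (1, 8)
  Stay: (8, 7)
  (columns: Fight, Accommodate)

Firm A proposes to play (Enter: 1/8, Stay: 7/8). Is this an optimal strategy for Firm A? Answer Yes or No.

Yes

Against Fight this mix gives (1/8)·1 + (7/8)·8 = 57/8.
Against Accommodate this mix gives (1/8)·8 + (7/8)·7 = 57/8.
All of Firm B's active replies (Fight, Accommodate) yield 57/8, and no column does worse for Firm A. The mix makes Firm B indifferent and guarantees 57/8, so it is optimal.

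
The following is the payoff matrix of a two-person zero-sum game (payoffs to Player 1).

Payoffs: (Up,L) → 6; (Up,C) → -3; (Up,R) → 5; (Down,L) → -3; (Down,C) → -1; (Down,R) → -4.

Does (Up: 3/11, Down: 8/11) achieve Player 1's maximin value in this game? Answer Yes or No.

Yes

Against L this mix gives (3/11)·6 + (8/11)·(-3) = -6/11.
Against C this mix gives (3/11)·(-3) + (8/11)·(-1) = -17/11.
Against R this mix gives (3/11)·5 + (8/11)·(-4) = -17/11.
All of Player 2's active replies (C, R) yield -17/11, and no column does worse for Player 1. The mix makes Player 2 indifferent and guarantees -17/11, so it is optimal.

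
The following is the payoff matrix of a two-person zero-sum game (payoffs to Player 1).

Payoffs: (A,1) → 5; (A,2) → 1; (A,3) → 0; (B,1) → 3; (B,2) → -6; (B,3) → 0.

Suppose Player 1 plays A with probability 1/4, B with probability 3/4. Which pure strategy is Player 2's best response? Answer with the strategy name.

If Player 2 plays 1, Player 1's expected payoff is (1/4)·5 + (3/4)·3 = 7/2.
If Player 2 plays 2, Player 1's expected payoff is (1/4)·1 + (3/4)·(-6) = -17/4.
If Player 2 plays 3, Player 1's expected payoff is (1/4)·0 + (3/4)·0 = 0.
Player 2 minimizes Player 1's payoff; the smallest is -17/4, so the best response is 2.

2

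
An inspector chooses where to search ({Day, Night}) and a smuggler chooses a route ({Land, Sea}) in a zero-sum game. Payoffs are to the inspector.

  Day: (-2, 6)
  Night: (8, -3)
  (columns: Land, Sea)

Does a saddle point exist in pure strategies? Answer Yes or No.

Row minima: Day → -2, Night → -3; maximin = -2.
Column maxima: Land → 8, Sea → 6; minimax = 6.
-2 ≠ 6, so no pure-strategy equilibrium exists.

No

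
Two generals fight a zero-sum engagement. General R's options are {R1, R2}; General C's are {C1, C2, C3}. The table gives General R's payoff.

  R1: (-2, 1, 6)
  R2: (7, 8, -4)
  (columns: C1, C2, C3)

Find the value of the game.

34/19

Row minima: R1 → -2, R2 → -4; maximin = -2.
Column maxima: C1 → 7, C2 → 8, C3 → 6; minimax = 6.
-2 ≠ 6, so there is no saddle point; optimal play is mixed.
C2 is strictly dominated by C1 (it gives General R strictly more in every row), so General C never plays it.
On the remaining 2×2 (R1, R2 vs C1, C3):
Let General R play R1 with probability p. Expected payoff against C1: (-2)p + 7(1−p) = −9p + 7; against C3: 6p + (-4)(1−p) = 10p − 4.
Setting these equal: −9p + 7 = 10p − 4 ⇒ −19p = -11 ⇒ p = 11/19, and the value is (-9)·(11/19) + 7 = 34/19.
For General C: with q = P(C1), equating R1's and R2's payoffs gives −8q + 6 = 11q − 4 ⇒ q = 10/19.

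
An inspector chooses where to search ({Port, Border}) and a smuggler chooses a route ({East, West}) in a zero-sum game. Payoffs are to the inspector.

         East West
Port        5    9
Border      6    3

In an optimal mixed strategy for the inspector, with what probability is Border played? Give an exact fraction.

4/7

Row minima: Port → 5, Border → 3; maximin = 5.
Column maxima: East → 6, West → 9; minimax = 6.
5 ≠ 6, so there is no saddle point; optimal play is mixed.
Let the inspector play Port with probability p. Expected payoff against East: 5p + 6(1−p) = −p + 6; against West: 9p + 3(1−p) = 6p + 3.
Setting these equal: −p + 6 = 6p + 3 ⇒ −7p = -3 ⇒ p = 3/7, and the value is (-1)·(3/7) + 6 = 39/7.
For the smuggler: with q = P(East), equating Port's and Border's payoffs gives −4q + 9 = 3q + 3 ⇒ q = 6/7.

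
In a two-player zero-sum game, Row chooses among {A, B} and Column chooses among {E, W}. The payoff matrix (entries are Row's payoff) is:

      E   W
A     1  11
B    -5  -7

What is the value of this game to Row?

Row minima: A → 1, B → -7; maximin = 1.
Column maxima: E → 1, W → 11; minimax = 1.
Since maximin = minimax = 1, there is a saddle point and the value is 1.

1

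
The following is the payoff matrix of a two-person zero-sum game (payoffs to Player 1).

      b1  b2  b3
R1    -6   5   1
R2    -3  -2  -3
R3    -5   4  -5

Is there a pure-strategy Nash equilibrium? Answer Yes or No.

Row minima: R1 → -6, R2 → -3, R3 → -5; maximin = -3.
Column maxima: b1 → -3, b2 → 5, b3 → 1; minimax = -3.
maximin = minimax = -3, so a saddle point exists.

Yes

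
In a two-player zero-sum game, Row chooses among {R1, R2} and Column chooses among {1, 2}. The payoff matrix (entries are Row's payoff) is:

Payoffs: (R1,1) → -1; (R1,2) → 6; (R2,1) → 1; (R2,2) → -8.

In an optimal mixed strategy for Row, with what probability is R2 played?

7/16

Row minima: R1 → -1, R2 → -8; maximin = -1.
Column maxima: 1 → 1, 2 → 6; minimax = 1.
-1 ≠ 1, so there is no saddle point; optimal play is mixed.
Let Row play R1 with probability p. Expected payoff against 1: (-1)p + 1(1−p) = −2p + 1; against 2: 6p + (-8)(1−p) = 14p − 8.
Setting these equal: −2p + 1 = 14p − 8 ⇒ −16p = -9 ⇒ p = 9/16, and the value is (-2)·(9/16) + 1 = -1/8.
For Column: with q = P(1), equating R1's and R2's payoffs gives −7q + 6 = 9q − 8 ⇒ q = 7/8.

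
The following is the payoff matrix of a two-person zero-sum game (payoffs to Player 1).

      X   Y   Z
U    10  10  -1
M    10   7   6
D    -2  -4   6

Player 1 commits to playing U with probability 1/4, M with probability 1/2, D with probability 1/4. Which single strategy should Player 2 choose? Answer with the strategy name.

If Player 2 plays X, Player 1's expected payoff is (1/4)·10 + (1/2)·10 + (1/4)·(-2) = 7.
If Player 2 plays Y, Player 1's expected payoff is (1/4)·10 + (1/2)·7 + (1/4)·(-4) = 5.
If Player 2 plays Z, Player 1's expected payoff is (1/4)·(-1) + (1/2)·6 + (1/4)·6 = 17/4.
Player 2 minimizes Player 1's payoff; the smallest is 17/4, so the best response is Z.

Z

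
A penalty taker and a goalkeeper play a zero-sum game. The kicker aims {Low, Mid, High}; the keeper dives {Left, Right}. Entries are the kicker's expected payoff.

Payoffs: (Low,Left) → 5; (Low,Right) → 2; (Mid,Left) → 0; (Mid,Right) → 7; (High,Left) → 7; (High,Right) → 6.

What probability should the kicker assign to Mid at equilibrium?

1/8

Row minima: Low → 2, Mid → 0, High → 6; maximin = 6.
Column maxima: Left → 7, Right → 7; minimax = 7.
6 ≠ 7, so there is no saddle point; optimal play is mixed.
Low is strictly dominated by High, so the kicker never plays it.
On the remaining 2×2 (Mid, High vs Left, Right):
Let the kicker play Mid with probability p. Expected payoff against Left: 0p + 7(1−p) = −7p + 7; against Right: 7p + 6(1−p) = p + 6.
Setting these equal: −7p + 7 = p + 6 ⇒ −8p = -1 ⇒ p = 1/8, and the value is (-7)·(1/8) + 7 = 49/8.
For the keeper: with q = P(Left), equating Mid's and High's payoffs gives −7q + 7 = q + 6 ⇒ q = 1/8.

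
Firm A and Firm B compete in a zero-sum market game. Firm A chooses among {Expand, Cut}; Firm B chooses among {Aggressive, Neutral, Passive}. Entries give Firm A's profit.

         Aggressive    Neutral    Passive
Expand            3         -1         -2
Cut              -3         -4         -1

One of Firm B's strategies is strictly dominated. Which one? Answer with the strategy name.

Aggressive

Neutral holds Firm A's payoff strictly below Aggressive in every row: -1 < 3, -4 < -3.
So Aggressive is strictly dominated for Firm B.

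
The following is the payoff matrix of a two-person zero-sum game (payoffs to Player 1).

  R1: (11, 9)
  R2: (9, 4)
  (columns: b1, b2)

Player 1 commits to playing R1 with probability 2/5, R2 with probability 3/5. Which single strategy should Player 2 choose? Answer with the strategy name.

If Player 2 plays b1, Player 1's expected payoff is (2/5)·11 + (3/5)·9 = 49/5.
If Player 2 plays b2, Player 1's expected payoff is (2/5)·9 + (3/5)·4 = 6.
Player 2 minimizes Player 1's payoff; the smallest is 6, so the best response is b2.

b2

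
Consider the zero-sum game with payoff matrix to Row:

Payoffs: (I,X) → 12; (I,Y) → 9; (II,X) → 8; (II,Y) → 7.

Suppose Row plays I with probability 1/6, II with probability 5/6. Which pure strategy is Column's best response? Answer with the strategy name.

If Column plays X, Row's expected payoff is (1/6)·12 + (5/6)·8 = 26/3.
If Column plays Y, Row's expected payoff is (1/6)·9 + (5/6)·7 = 22/3.
Column minimizes Row's payoff; the smallest is 22/3, so the best response is Y.

Y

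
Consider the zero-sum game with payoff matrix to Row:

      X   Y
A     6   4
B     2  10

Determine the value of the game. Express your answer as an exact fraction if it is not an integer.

Row minima: A → 4, B → 2; maximin = 4.
Column maxima: X → 6, Y → 10; minimax = 6.
4 ≠ 6, so there is no saddle point; optimal play is mixed.
Let Row play A with probability p. Expected payoff against X: 6p + 2(1−p) = 4p + 2; against Y: 4p + 10(1−p) = −6p + 10.
Setting these equal: 4p + 2 = −6p + 10 ⇒ 10p = 8 ⇒ p = 4/5, and the value is (4)·(4/5) + 2 = 26/5.
For Column: with q = P(X), equating A's and B's payoffs gives 2q + 4 = −8q + 10 ⇒ q = 3/5.

26/5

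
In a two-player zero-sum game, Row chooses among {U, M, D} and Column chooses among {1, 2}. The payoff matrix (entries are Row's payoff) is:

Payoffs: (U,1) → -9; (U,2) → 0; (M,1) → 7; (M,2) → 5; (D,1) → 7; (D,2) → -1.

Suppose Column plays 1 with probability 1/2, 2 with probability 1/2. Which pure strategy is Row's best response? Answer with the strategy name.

M

Expected payoff of U: (1/2)·(-9) + (1/2)·0 = -9/2.
Expected payoff of M: (1/2)·7 + (1/2)·5 = 6.
Expected payoff of D: (1/2)·7 + (1/2)·(-1) = 3.
The largest is 6, so Row's best response is M.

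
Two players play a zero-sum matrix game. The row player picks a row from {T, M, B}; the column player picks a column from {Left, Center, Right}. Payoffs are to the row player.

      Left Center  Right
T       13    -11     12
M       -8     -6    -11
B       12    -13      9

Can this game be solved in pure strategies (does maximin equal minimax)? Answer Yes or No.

Row minima: T → -11, M → -11, B → -13; maximin = -11.
Column maxima: Left → 13, Center → -6, Right → 12; minimax = -6.
-11 ≠ -6, so no pure-strategy equilibrium exists.

No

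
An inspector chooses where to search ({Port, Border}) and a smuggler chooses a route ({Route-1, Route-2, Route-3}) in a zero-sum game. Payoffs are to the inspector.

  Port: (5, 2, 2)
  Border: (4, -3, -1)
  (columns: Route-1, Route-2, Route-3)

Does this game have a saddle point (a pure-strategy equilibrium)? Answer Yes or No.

Row minima: Port → 2, Border → -3; maximin = 2.
Column maxima: Route-1 → 5, Route-2 → 2, Route-3 → 2; minimax = 2.
maximin = minimax = 2, so a saddle point exists.

Yes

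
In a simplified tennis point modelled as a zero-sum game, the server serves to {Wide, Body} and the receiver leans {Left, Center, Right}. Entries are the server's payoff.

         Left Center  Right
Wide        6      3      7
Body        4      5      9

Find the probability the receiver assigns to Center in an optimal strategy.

Row minima: Wide → 3, Body → 4; maximin = 4.
Column maxima: Left → 6, Center → 5, Right → 9; minimax = 5.
4 ≠ 5, so there is no saddle point; optimal play is mixed.
Right is strictly dominated by Left (it gives the server strictly more in every row), so the receiver never plays it.
On the remaining 2×2 (Wide, Body vs Left, Center):
Let the server play Wide with probability p. Expected payoff against Left: 6p + 4(1−p) = 2p + 4; against Center: 3p + 5(1−p) = −2p + 5.
Setting these equal: 2p + 4 = −2p + 5 ⇒ 4p = 1 ⇒ p = 1/4, and the value is (2)·(1/4) + 4 = 9/2.
For the receiver: with q = P(Left), equating Wide's and Body's payoffs gives 3q + 3 = −q + 5 ⇒ q = 1/2.

1/2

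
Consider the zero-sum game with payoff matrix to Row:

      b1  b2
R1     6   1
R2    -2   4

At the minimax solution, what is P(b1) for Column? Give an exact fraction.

3/11

Row minima: R1 → 1, R2 → -2; maximin = 1.
Column maxima: b1 → 6, b2 → 4; minimax = 4.
1 ≠ 4, so there is no saddle point; optimal play is mixed.
Let Row play R1 with probability p. Expected payoff against b1: 6p + (-2)(1−p) = 8p − 2; against b2: 1p + 4(1−p) = −3p + 4.
Setting these equal: 8p − 2 = −3p + 4 ⇒ 11p = 6 ⇒ p = 6/11, and the value is (8)·(6/11) − 2 = 26/11.
For Column: with q = P(b1), equating R1's and R2's payoffs gives 5q + 1 = −6q + 4 ⇒ q = 3/11.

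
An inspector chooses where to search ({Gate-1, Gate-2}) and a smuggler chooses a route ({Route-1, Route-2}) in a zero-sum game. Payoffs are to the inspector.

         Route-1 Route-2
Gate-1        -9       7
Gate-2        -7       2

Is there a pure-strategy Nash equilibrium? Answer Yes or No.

Row minima: Gate-1 → -9, Gate-2 → -7; maximin = -7.
Column maxima: Route-1 → -7, Route-2 → 7; minimax = -7.
maximin = minimax = -7, so a saddle point exists.

Yes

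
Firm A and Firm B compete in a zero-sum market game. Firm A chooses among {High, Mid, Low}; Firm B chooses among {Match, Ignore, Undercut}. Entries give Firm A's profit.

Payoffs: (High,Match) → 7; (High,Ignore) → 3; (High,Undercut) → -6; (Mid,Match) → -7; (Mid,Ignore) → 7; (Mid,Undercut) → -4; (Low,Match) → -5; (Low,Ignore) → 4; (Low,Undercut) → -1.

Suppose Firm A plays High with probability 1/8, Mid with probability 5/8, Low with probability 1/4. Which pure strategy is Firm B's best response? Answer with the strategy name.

If Firm B plays Match, Firm A's expected payoff is (1/8)·7 + (5/8)·(-7) + (1/4)·(-5) = -19/4.
If Firm B plays Ignore, Firm A's expected payoff is (1/8)·3 + (5/8)·7 + (1/4)·4 = 23/4.
If Firm B plays Undercut, Firm A's expected payoff is (1/8)·(-6) + (5/8)·(-4) + (1/4)·(-1) = -7/2.
Firm B minimizes Firm A's payoff; the smallest is -19/4, so the best response is Match.

Match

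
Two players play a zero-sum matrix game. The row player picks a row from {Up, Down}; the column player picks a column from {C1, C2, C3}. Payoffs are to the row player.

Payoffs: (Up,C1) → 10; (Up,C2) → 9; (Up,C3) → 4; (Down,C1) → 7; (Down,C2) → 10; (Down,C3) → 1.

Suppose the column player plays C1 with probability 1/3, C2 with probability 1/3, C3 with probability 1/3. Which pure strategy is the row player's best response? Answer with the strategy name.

Up

Expected payoff of Up: (1/3)·10 + (1/3)·9 + (1/3)·4 = 23/3.
Expected payoff of Down: (1/3)·7 + (1/3)·10 + (1/3)·1 = 6.
The largest is 23/3, so the row player's best response is Up.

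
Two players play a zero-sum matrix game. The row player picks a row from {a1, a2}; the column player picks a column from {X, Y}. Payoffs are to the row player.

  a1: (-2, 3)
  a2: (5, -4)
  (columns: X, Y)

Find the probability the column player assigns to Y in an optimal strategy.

1/2

Row minima: a1 → -2, a2 → -4; maximin = -2.
Column maxima: X → 5, Y → 3; minimax = 3.
-2 ≠ 3, so there is no saddle point; optimal play is mixed.
Let the row player play a1 with probability p. Expected payoff against X: (-2)p + 5(1−p) = −7p + 5; against Y: 3p + (-4)(1−p) = 7p − 4.
Setting these equal: −7p + 5 = 7p − 4 ⇒ −14p = -9 ⇒ p = 9/14, and the value is (-7)·(9/14) + 5 = 1/2.
For the column player: with q = P(X), equating a1's and a2's payoffs gives −5q + 3 = 9q − 4 ⇒ q = 1/2.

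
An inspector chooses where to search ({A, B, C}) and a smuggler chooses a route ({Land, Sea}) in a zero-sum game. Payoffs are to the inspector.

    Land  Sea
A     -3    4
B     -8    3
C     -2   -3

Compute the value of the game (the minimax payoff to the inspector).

Row minima: A → -3, B → -8, C → -3; maximin = -3.
Column maxima: Land → -2, Sea → 4; minimax = -2.
-3 ≠ -2, so there is no saddle point; optimal play is mixed.
B is strictly dominated by A, so the inspector never plays it.
On the remaining 2×2 (A, C vs Land, Sea):
Let the inspector play A with probability p. Expected payoff against Land: (-3)p + (-2)(1−p) = −p − 2; against Sea: 4p + (-3)(1−p) = 7p − 3.
Setting these equal: −p − 2 = 7p − 3 ⇒ −8p = -1 ⇒ p = 1/8, and the value is (-1)·(1/8) − 2 = -17/8.
For the smuggler: with q = P(Land), equating A's and C's payoffs gives −7q + 4 = q − 3 ⇒ q = 7/8.

-17/8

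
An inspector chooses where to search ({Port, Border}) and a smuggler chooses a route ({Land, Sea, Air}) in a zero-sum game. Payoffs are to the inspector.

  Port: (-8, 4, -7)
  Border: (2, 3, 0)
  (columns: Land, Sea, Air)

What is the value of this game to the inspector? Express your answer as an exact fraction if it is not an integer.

0

Row minima: Port → -8, Border → 0; maximin = 0.
Column maxima: Land → 2, Sea → 4, Air → 0; minimax = 0.
Since maximin = minimax = 0, there is a saddle point and the value is 0.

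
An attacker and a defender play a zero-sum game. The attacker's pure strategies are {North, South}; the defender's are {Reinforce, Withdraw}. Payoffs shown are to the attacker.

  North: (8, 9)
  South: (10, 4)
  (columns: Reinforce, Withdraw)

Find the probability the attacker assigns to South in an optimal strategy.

Row minima: North → 8, South → 4; maximin = 8.
Column maxima: Reinforce → 10, Withdraw → 9; minimax = 9.
8 ≠ 9, so there is no saddle point; optimal play is mixed.
Let the attacker play North with probability p. Expected payoff against Reinforce: 8p + 10(1−p) = −2p + 10; against Withdraw: 9p + 4(1−p) = 5p + 4.
Setting these equal: −2p + 10 = 5p + 4 ⇒ −7p = -6 ⇒ p = 6/7, and the value is (-2)·(6/7) + 10 = 58/7.
For the defender: with q = P(Reinforce), equating North's and South's payoffs gives −q + 9 = 6q + 4 ⇒ q = 5/7.

1/7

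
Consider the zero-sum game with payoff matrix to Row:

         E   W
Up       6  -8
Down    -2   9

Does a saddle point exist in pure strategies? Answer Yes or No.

No

Row minima: Up → -8, Down → -2; maximin = -2.
Column maxima: E → 6, W → 9; minimax = 6.
-2 ≠ 6, so no pure-strategy equilibrium exists.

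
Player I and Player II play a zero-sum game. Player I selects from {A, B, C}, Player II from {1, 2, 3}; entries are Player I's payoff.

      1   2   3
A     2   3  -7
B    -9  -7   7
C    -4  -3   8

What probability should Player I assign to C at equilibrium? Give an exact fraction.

Row minima: A → -7, B → -9, C → -4; maximin = -4.
Column maxima: 1 → 2, 2 → 3, 3 → 8; minimax = 2.
-4 ≠ 2, so there is no saddle point; optimal play is mixed.
B is strictly dominated by C, so Player I never plays it.
2 is strictly dominated by 1 (it gives Player I strictly more in every row), so Player II never plays it.
On the remaining 2×2 (A, C vs 1, 3):
Let Player I play A with probability p. Expected payoff against 1: 2p + (-4)(1−p) = 6p − 4; against 3: (-7)p + 8(1−p) = −15p + 8.
Setting these equal: 6p − 4 = −15p + 8 ⇒ 21p = 12 ⇒ p = 4/7, and the value is (6)·(4/7) − 4 = -4/7.
For Player II: with q = P(1), equating A's and C's payoffs gives 9q − 7 = −12q + 8 ⇒ q = 5/7.

3/7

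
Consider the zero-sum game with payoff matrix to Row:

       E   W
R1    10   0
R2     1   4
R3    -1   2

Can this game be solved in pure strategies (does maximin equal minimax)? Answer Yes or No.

Row minima: R1 → 0, R2 → 1, R3 → -1; maximin = 1.
Column maxima: E → 10, W → 4; minimax = 4.
1 ≠ 4, so no pure-strategy equilibrium exists.

No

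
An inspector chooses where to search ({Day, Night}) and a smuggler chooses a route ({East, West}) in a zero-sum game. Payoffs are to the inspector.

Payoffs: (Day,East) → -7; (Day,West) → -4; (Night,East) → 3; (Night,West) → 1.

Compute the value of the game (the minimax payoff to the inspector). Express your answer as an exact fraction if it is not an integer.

1

Row minima: Day → -7, Night → 1; maximin = 1.
Column maxima: East → 3, West → 1; minimax = 1.
Since maximin = minimax = 1, there is a saddle point and the value is 1.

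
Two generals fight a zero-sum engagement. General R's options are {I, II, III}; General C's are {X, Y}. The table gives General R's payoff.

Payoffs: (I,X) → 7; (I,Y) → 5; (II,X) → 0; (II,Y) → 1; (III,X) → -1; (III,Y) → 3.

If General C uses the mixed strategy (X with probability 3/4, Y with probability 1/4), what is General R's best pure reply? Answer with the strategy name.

Expected payoff of I: (3/4)·7 + (1/4)·5 = 13/2.
Expected payoff of II: (3/4)·0 + (1/4)·1 = 1/4.
Expected payoff of III: (3/4)·(-1) + (1/4)·3 = 0.
The largest is 13/2, so General R's best response is I.

I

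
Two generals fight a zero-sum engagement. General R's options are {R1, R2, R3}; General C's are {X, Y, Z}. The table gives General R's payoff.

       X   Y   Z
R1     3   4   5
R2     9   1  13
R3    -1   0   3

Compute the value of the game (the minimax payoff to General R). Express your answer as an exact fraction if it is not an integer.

Row minima: R1 → 3, R2 → 1, R3 → -1; maximin = 3.
Column maxima: X → 9, Y → 4, Z → 13; minimax = 4.
3 ≠ 4, so there is no saddle point; optimal play is mixed.
R3 is strictly dominated by R1, so General R never plays it.
Z is strictly dominated by X (it gives General R strictly more in every row), so General C never plays it.
On the remaining 2×2 (R1, R2 vs X, Y):
Let General R play R1 with probability p. Expected payoff against X: 3p + 9(1−p) = −6p + 9; against Y: 4p + 1(1−p) = 3p + 1.
Setting these equal: −6p + 9 = 3p + 1 ⇒ −9p = -8 ⇒ p = 8/9, and the value is (-6)·(8/9) + 9 = 11/3.
For General C: with q = P(X), equating R1's and R2's payoffs gives −q + 4 = 8q + 1 ⇒ q = 1/3.

11/3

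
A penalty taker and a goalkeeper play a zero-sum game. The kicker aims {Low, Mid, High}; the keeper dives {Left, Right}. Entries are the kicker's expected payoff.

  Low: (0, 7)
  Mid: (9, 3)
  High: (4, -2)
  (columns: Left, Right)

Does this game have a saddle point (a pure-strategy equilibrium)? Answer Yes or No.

Row minima: Low → 0, Mid → 3, High → -2; maximin = 3.
Column maxima: Left → 9, Right → 7; minimax = 7.
3 ≠ 7, so no pure-strategy equilibrium exists.

No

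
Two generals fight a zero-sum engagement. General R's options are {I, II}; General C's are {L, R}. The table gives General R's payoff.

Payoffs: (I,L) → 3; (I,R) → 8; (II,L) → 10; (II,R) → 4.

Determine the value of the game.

68/11

Row minima: I → 3, II → 4; maximin = 4.
Column maxima: L → 10, R → 8; minimax = 8.
4 ≠ 8, so there is no saddle point; optimal play is mixed.
Let General R play I with probability p. Expected payoff against L: 3p + 10(1−p) = −7p + 10; against R: 8p + 4(1−p) = 4p + 4.
Setting these equal: −7p + 10 = 4p + 4 ⇒ −11p = -6 ⇒ p = 6/11, and the value is (-7)·(6/11) + 10 = 68/11.
For General C: with q = P(L), equating I's and II's payoffs gives −5q + 8 = 6q + 4 ⇒ q = 4/11.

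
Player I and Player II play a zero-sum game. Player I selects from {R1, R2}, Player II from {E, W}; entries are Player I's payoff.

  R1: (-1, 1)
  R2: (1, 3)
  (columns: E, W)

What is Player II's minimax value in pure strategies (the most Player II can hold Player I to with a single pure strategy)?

1

Column maxima: E → 1, W → 3.
The smallest of these is 1.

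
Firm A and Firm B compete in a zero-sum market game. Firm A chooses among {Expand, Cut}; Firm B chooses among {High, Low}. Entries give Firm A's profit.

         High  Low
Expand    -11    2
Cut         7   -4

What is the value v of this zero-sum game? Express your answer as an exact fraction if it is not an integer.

-5/4

Row minima: Expand → -11, Cut → -4; maximin = -4.
Column maxima: High → 7, Low → 2; minimax = 2.
-4 ≠ 2, so there is no saddle point; optimal play is mixed.
Let Firm A play Expand with probability p. Expected payoff against High: (-11)p + 7(1−p) = −18p + 7; against Low: 2p + (-4)(1−p) = 6p − 4.
Setting these equal: −18p + 7 = 6p − 4 ⇒ −24p = -11 ⇒ p = 11/24, and the value is (-18)·(11/24) + 7 = -5/4.
For Firm B: with q = P(High), equating Expand's and Cut's payoffs gives −13q + 2 = 11q − 4 ⇒ q = 1/4.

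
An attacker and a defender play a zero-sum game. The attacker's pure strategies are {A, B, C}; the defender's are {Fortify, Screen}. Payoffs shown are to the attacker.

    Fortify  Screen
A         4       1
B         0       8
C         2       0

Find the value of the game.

32/11

Row minima: A → 1, B → 0, C → 0; maximin = 1.
Column maxima: Fortify → 4, Screen → 8; minimax = 4.
1 ≠ 4, so there is no saddle point; optimal play is mixed.
C is strictly dominated by A, so the attacker never plays it.
On the remaining 2×2 (A, B vs Fortify, Screen):
Let the attacker play A with probability p. Expected payoff against Fortify: 4p + 0(1−p) = 4p; against Screen: 1p + 8(1−p) = −7p + 8.
Setting these equal: 4p = −7p + 8 ⇒ 11p = 8 ⇒ p = 8/11, and the value is (4)·(8/11) = 32/11.
For the defender: with q = P(Fortify), equating A's and B's payoffs gives 3q + 1 = −8q + 8 ⇒ q = 7/11.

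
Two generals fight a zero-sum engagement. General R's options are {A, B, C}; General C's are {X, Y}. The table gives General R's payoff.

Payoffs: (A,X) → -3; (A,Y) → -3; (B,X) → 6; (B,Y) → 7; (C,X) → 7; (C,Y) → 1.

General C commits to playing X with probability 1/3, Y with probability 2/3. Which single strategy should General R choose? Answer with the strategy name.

B

Expected payoff of A: (1/3)·(-3) + (2/3)·(-3) = -3.
Expected payoff of B: (1/3)·6 + (2/3)·7 = 20/3.
Expected payoff of C: (1/3)·7 + (2/3)·1 = 3.
The largest is 20/3, so General R's best response is B.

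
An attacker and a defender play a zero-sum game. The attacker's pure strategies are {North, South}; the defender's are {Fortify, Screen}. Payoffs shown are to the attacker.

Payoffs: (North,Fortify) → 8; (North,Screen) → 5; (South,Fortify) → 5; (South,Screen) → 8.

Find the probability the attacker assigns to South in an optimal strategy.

Row minima: North → 5, South → 5; maximin = 5.
Column maxima: Fortify → 8, Screen → 8; minimax = 8.
5 ≠ 8, so there is no saddle point; optimal play is mixed.
Let the attacker play North with probability p. Expected payoff against Fortify: 8p + 5(1−p) = 3p + 5; against Screen: 5p + 8(1−p) = −3p + 8.
Setting these equal: 3p + 5 = −3p + 8 ⇒ 6p = 3 ⇒ p = 1/2, and the value is (3)·(1/2) + 5 = 13/2.
For the defender: with q = P(Fortify), equating North's and South's payoffs gives 3q + 5 = −3q + 8 ⇒ q = 1/2.

1/2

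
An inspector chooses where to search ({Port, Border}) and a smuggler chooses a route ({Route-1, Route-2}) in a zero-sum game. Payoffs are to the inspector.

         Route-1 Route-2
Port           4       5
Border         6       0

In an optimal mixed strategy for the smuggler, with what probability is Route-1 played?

Row minima: Port → 4, Border → 0; maximin = 4.
Column maxima: Route-1 → 6, Route-2 → 5; minimax = 5.
4 ≠ 5, so there is no saddle point; optimal play is mixed.
Let the inspector play Port with probability p. Expected payoff against Route-1: 4p + 6(1−p) = −2p + 6; against Route-2: 5p + 0(1−p) = 5p.
Setting these equal: −2p + 6 = 5p ⇒ −7p = -6 ⇒ p = 6/7, and the value is (-2)·(6/7) + 6 = 30/7.
For the smuggler: with q = P(Route-1), equating Port's and Border's payoffs gives −q + 5 = 6q ⇒ q = 5/7.

5/7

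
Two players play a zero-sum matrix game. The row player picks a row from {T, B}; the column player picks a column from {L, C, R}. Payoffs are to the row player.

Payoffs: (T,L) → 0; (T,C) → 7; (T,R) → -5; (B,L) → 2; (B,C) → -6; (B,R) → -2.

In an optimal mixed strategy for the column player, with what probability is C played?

Row minima: T → -5, B → -6; maximin = -5.
Column maxima: L → 2, C → 7, R → -2; minimax = -2.
-5 ≠ -2, so there is no saddle point; optimal play is mixed.
L is strictly dominated by R (it gives the row player strictly more in every row), so the column player never plays it.
On the remaining 2×2 (T, B vs C, R):
Let the row player play T with probability p. Expected payoff against C: 7p + (-6)(1−p) = 13p − 6; against R: (-5)p + (-2)(1−p) = −3p − 2.
Setting these equal: 13p − 6 = −3p − 2 ⇒ 16p = 4 ⇒ p = 1/4, and the value is (13)·(1/4) − 6 = -11/4.
For the column player: with q = P(C), equating T's and B's payoffs gives 12q − 5 = −4q − 2 ⇒ q = 3/16.

3/16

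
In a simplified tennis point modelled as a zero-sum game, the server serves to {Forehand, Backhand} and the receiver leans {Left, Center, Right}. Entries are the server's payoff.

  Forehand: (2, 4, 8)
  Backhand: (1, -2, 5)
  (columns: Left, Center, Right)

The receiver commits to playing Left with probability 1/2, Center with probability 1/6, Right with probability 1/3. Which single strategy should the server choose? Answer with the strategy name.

Expected payoff of Forehand: (1/2)·2 + (1/6)·4 + (1/3)·8 = 13/3.
Expected payoff of Backhand: (1/2)·1 + (1/6)·(-2) + (1/3)·5 = 11/6.
The largest is 13/3, so the server's best response is Forehand.

Forehand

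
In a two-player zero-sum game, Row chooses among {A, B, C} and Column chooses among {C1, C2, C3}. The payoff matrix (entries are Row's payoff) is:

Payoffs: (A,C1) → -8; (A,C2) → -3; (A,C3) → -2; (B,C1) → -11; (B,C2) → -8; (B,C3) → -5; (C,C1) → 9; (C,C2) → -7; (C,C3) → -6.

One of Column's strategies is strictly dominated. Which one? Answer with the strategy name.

C3

C2 holds Row's payoff strictly below C3 in every row: -3 < -2, -8 < -5, -7 < -6.
So C3 is strictly dominated for Column.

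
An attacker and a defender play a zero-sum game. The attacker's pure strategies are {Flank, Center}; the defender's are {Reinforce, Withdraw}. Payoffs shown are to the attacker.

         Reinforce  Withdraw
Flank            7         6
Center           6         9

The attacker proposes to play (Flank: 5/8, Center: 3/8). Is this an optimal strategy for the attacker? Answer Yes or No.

No

Against Reinforce this mix gives (5/8)·7 + (3/8)·6 = 53/8.
Against Withdraw this mix gives (5/8)·6 + (3/8)·9 = 57/8.
The defender will play Reinforce, holding the attacker to 53/8. Shifting weight toward the row that does better against Reinforce would raise this floor (the equalizing mix achieves 27/4 against both Reinforce and Withdraw), so the proposed strategy is not optimal.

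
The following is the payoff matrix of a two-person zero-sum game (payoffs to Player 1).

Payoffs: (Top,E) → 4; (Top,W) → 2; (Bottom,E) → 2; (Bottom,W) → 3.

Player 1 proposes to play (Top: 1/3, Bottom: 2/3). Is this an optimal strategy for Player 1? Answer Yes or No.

Yes

Against E this mix gives (1/3)·4 + (2/3)·2 = 8/3.
Against W this mix gives (1/3)·2 + (2/3)·3 = 8/3.
All of Player 2's active replies (E, W) yield 8/3, and no column does worse for Player 1. The mix makes Player 2 indifferent and guarantees 8/3, so it is optimal.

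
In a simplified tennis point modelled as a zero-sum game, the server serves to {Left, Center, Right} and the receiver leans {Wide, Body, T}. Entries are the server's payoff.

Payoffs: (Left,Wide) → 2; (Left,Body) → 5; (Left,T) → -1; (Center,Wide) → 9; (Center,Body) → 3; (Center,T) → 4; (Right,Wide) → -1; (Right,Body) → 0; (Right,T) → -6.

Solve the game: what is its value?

23/7

Row minima: Left → -1, Center → 3, Right → -6; maximin = 3.
Column maxima: Wide → 9, Body → 5, T → 4; minimax = 4.
3 ≠ 4, so there is no saddle point; optimal play is mixed.
Right is strictly dominated by Left, so the server never plays it.
Wide is strictly dominated by T (it gives the server strictly more in every row), so the receiver never plays it.
On the remaining 2×2 (Left, Center vs Body, T):
Let the server play Left with probability p. Expected payoff against Body: 5p + 3(1−p) = 2p + 3; against T: (-1)p + 4(1−p) = −5p + 4.
Setting these equal: 2p + 3 = −5p + 4 ⇒ 7p = 1 ⇒ p = 1/7, and the value is (2)·(1/7) + 3 = 23/7.
For the receiver: with q = P(Body), equating Left's and Center's payoffs gives 6q − 1 = −q + 4 ⇒ q = 5/7.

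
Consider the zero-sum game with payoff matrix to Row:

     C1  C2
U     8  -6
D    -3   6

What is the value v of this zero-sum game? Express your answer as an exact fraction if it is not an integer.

Row minima: U → -6, D → -3; maximin = -3.
Column maxima: C1 → 8, C2 → 6; minimax = 6.
-3 ≠ 6, so there is no saddle point; optimal play is mixed.
Let Row play U with probability p. Expected payoff against C1: 8p + (-3)(1−p) = 11p − 3; against C2: (-6)p + 6(1−p) = −12p + 6.
Setting these equal: 11p − 3 = −12p + 6 ⇒ 23p = 9 ⇒ p = 9/23, and the value is (11)·(9/23) − 3 = 30/23.
For Column: with q = P(C1), equating U's and D's payoffs gives 14q − 6 = −9q + 6 ⇒ q = 12/23.

30/23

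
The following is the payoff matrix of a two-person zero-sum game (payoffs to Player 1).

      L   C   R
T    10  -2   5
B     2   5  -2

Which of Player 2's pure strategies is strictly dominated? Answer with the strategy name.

L

R holds Player 1's payoff strictly below L in every row: 5 < 10, -2 < 2.
So L is strictly dominated for Player 2.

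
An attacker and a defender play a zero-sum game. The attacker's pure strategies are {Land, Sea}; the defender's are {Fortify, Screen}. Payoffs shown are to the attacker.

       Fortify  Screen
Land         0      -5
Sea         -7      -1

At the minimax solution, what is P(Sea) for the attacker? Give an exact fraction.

Row minima: Land → -5, Sea → -7; maximin = -5.
Column maxima: Fortify → 0, Screen → -1; minimax = -1.
-5 ≠ -1, so there is no saddle point; optimal play is mixed.
Let the attacker play Land with probability p. Expected payoff against Fortify: 0p + (-7)(1−p) = 7p − 7; against Screen: (-5)p + (-1)(1−p) = −4p − 1.
Setting these equal: 7p − 7 = −4p − 1 ⇒ 11p = 6 ⇒ p = 6/11, and the value is (7)·(6/11) − 7 = -35/11.
For the defender: with q = P(Fortify), equating Land's and Sea's payoffs gives 5q − 5 = −6q − 1 ⇒ q = 4/11.

5/11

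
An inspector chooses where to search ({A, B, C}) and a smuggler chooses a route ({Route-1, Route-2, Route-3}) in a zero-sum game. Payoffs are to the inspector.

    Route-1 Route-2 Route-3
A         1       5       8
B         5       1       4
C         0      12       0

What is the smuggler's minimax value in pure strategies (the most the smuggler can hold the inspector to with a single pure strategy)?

5

Column maxima: Route-1 → 5, Route-2 → 12, Route-3 → 8.
The smallest of these is 5.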